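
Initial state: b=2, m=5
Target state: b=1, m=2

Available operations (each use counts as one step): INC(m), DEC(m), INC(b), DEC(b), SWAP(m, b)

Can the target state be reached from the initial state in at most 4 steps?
Yes

Path (4 steps): DEC(m) → DEC(m) → DEC(m) → DEC(b)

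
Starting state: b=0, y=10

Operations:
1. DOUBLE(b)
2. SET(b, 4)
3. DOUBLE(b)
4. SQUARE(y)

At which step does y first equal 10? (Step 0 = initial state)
Step 0

Tracing y:
Initial: y = 10 ← first occurrence
After step 1: y = 10
After step 2: y = 10
After step 3: y = 10
After step 4: y = 100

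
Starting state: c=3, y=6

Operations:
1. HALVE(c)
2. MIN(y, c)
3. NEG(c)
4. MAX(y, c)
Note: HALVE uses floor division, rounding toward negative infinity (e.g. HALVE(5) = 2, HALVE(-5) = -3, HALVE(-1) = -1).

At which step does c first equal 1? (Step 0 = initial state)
Step 1

Tracing c:
Initial: c = 3
After step 1: c = 1 ← first occurrence
After step 2: c = 1
After step 3: c = -1
After step 4: c = -1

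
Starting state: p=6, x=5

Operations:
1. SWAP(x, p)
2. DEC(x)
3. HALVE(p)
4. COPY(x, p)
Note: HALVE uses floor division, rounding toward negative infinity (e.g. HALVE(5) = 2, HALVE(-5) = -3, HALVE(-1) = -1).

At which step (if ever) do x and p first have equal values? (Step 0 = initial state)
Step 2

x and p first become equal after step 2.

Comparing values at each step:
Initial: x=5, p=6
After step 1: x=6, p=5
After step 2: x=5, p=5 ← equal!
After step 3: x=5, p=2
After step 4: x=2, p=2 ← equal!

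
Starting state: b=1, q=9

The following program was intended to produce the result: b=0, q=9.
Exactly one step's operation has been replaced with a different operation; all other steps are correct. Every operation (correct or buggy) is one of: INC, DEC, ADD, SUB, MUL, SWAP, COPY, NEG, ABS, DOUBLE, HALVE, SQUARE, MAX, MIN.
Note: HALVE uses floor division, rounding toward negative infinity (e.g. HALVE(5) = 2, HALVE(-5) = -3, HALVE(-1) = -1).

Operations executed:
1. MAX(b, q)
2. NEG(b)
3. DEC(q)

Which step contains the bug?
Step 3

Trace with buggy code:
Initial: b=1, q=9
After step 1: b=9, q=9
After step 2: b=-9, q=9
After step 3: b=-9, q=8
Actual final b=-9, q=8 ≠ expected b=0, q=9.
Step 3 is the only position where a single-operation replacement can produce the expected result.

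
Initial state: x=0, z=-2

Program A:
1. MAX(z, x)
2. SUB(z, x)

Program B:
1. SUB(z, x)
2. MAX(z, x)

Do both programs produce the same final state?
Yes

Program A final state: x=0, z=0
Program B final state: x=0, z=0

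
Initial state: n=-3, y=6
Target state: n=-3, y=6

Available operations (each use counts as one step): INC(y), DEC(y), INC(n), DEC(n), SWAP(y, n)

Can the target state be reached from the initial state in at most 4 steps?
Yes

Path (0 steps): 0 steps (already at target)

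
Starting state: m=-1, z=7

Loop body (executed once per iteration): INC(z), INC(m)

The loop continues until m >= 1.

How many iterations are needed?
2

Tracing iterations:
Initial: m=-1, z=7
After iteration 1: m=0, z=8
After iteration 2: m=1, z=9
m >= 1 now holds, so the loop exits after 2 iterations.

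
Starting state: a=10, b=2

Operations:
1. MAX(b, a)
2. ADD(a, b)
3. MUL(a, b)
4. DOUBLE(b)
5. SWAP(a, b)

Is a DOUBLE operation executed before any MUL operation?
No

First DOUBLE: step 4
First MUL: step 3
Since 4 > 3, MUL comes first.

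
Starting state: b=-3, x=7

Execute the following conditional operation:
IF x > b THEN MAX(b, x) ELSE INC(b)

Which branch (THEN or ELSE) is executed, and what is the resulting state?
Branch: THEN, Final state: b=7, x=7

Evaluating condition: x > b
x = 7, b = -3
Condition is True, so THEN branch executes
After MAX(b, x): b=7, x=7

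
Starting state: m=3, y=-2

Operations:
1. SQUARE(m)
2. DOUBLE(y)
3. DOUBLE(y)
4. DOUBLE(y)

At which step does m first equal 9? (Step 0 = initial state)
Step 1

Tracing m:
Initial: m = 3
After step 1: m = 9 ← first occurrence
After step 2: m = 9
After step 3: m = 9
After step 4: m = 9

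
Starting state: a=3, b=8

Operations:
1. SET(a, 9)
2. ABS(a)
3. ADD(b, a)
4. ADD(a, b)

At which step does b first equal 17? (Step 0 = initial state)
Step 3

Tracing b:
Initial: b = 8
After step 1: b = 8
After step 2: b = 8
After step 3: b = 17 ← first occurrence
After step 4: b = 17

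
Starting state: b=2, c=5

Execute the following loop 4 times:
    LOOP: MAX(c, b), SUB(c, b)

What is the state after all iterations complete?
b=2, c=0

Iteration trace:
Start: b=2, c=5
After iteration 1: b=2, c=3
After iteration 2: b=2, c=1
After iteration 3: b=2, c=0
After iteration 4: b=2, c=0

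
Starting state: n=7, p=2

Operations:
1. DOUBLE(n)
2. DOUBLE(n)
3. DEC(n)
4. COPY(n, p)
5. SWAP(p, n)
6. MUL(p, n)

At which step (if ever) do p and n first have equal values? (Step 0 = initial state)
Step 4

p and n first become equal after step 4.

Comparing values at each step:
Initial: p=2, n=7
After step 1: p=2, n=14
After step 2: p=2, n=28
After step 3: p=2, n=27
After step 4: p=2, n=2 ← equal!
After step 5: p=2, n=2 ← equal!
After step 6: p=4, n=2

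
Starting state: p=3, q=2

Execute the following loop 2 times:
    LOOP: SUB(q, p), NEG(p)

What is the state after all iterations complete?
p=3, q=2

Iteration trace:
Start: p=3, q=2
After iteration 1: p=-3, q=-1
After iteration 2: p=3, q=2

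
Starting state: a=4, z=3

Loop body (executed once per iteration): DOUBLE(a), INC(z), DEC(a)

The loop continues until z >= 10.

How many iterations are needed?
7

Tracing iterations:
Initial: a=4, z=3
After iteration 1: a=7, z=4
After iteration 2: a=13, z=5
After iteration 3: a=25, z=6
After iteration 4: a=49, z=7
After iteration 5: a=97, z=8
After iteration 6: a=193, z=9
After iteration 7: a=385, z=10
z >= 10 now holds, so the loop exits after 7 iterations.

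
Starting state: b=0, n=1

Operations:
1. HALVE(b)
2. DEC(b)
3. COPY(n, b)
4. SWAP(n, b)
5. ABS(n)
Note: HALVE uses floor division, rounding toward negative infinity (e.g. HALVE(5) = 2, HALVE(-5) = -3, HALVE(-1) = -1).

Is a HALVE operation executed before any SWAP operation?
Yes

First HALVE: step 1
First SWAP: step 4
Since 1 < 4, HALVE comes first.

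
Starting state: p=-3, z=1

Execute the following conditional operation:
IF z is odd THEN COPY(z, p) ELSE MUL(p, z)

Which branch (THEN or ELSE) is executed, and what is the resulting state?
Branch: THEN, Final state: p=-3, z=-3

Evaluating condition: z is odd
Condition is True, so THEN branch executes
After COPY(z, p): p=-3, z=-3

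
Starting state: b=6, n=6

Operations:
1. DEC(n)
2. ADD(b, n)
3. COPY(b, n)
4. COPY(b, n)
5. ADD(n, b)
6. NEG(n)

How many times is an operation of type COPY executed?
2

Counting COPY operations:
Step 3: COPY(b, n) ← COPY
Step 4: COPY(b, n) ← COPY
Total: 2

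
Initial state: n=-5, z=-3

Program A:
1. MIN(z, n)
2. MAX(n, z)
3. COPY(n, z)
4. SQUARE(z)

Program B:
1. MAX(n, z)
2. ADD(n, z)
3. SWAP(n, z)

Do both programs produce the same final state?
No

Program A final state: n=-5, z=25
Program B final state: n=-3, z=-6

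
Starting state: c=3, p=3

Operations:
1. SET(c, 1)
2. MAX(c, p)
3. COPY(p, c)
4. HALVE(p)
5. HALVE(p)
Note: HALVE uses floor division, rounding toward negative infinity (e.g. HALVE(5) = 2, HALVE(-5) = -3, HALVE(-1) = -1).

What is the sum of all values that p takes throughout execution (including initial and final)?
13

Values of p at each step:
Initial: p = 3
After step 1: p = 3
After step 2: p = 3
After step 3: p = 3
After step 4: p = 1
After step 5: p = 0
Sum = 3 + 3 + 3 + 3 + 1 + 0 = 13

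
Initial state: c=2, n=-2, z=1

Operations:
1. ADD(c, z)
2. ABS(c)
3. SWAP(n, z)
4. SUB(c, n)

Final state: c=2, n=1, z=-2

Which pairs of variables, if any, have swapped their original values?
(z, n)

Comparing initial and final values:
z: 1 → -2
c: 2 → 2
n: -2 → 1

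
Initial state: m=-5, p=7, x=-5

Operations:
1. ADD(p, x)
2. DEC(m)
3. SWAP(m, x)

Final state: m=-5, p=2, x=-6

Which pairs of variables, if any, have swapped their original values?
None

Comparing initial and final values:
m: -5 → -5
x: -5 → -6
p: 7 → 2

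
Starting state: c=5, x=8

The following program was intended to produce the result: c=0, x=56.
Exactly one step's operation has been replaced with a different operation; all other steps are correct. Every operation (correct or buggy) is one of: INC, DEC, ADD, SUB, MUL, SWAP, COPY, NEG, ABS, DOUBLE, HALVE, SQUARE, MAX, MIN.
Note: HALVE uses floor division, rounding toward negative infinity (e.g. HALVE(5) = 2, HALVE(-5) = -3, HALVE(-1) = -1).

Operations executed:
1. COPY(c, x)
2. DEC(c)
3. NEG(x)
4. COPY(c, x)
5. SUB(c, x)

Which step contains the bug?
Step 3

Trace with buggy code:
Initial: c=5, x=8
After step 1: c=8, x=8
After step 2: c=7, x=8
After step 3: c=7, x=-8
After step 4: c=-8, x=-8
After step 5: c=0, x=-8
Actual final c=0, x=-8 ≠ expected c=0, x=56.
Step 3 is the only position where a single-operation replacement can produce the expected result.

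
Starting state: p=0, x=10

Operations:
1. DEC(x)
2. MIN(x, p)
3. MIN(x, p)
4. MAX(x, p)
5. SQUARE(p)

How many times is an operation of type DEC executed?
1

Counting DEC operations:
Step 1: DEC(x) ← DEC
Total: 1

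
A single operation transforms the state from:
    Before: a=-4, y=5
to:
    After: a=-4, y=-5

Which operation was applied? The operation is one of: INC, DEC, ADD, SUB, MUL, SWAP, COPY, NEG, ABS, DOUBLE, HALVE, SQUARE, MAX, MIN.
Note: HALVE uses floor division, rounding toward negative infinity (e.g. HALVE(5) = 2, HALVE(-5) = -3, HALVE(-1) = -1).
NEG(y)

Analyzing the change:
Before: a=-4, y=5
After: a=-4, y=-5
Variable y changed from 5 to -5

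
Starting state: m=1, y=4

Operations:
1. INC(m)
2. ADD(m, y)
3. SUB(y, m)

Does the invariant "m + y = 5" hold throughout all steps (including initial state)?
No, violated after step 1

The invariant is violated after step 1.

State at each step:
Initial: m=1, y=4
After step 1: m=2, y=4
After step 2: m=6, y=4
After step 3: m=6, y=-2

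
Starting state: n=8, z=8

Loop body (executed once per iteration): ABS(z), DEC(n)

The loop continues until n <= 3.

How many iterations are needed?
5

Tracing iterations:
Initial: n=8, z=8
After iteration 1: n=7, z=8
After iteration 2: n=6, z=8
After iteration 3: n=5, z=8
After iteration 4: n=4, z=8
After iteration 5: n=3, z=8
n <= 3 now holds, so the loop exits after 5 iterations.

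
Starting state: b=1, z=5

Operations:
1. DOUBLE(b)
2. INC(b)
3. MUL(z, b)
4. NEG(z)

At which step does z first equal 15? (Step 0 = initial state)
Step 3

Tracing z:
Initial: z = 5
After step 1: z = 5
After step 2: z = 5
After step 3: z = 15 ← first occurrence
After step 4: z = -15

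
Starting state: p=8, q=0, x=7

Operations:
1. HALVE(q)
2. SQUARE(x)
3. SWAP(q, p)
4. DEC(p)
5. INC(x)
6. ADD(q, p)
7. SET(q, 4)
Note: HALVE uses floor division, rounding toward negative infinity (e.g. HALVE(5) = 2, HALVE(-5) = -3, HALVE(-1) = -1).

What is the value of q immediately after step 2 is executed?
q = 0

Tracing q through execution:
Initial: q = 0
After step 1 (HALVE(q)): q = 0
After step 2 (SQUARE(x)): q = 0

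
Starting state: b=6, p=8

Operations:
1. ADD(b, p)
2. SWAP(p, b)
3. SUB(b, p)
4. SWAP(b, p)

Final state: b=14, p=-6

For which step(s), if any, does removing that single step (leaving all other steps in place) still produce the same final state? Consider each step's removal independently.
None - removing any single step changes the final result

Testing removal of each single step:
Without step 1: final = b=6, p=2 (different)
Without step 2: final = b=8, p=6 (different)
Without step 3: final = b=14, p=8 (different)
Without step 4: final = b=-6, p=14 (different)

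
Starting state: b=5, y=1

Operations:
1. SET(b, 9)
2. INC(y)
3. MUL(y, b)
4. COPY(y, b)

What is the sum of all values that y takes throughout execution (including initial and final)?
31

Values of y at each step:
Initial: y = 1
After step 1: y = 1
After step 2: y = 2
After step 3: y = 18
After step 4: y = 9
Sum = 1 + 1 + 2 + 18 + 9 = 31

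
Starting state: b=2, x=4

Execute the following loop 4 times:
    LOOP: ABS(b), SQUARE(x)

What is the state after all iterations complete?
b=2, x=4294967296

Iteration trace:
Start: b=2, x=4
After iteration 1: b=2, x=16
After iteration 2: b=2, x=256
After iteration 3: b=2, x=65536
After iteration 4: b=2, x=4294967296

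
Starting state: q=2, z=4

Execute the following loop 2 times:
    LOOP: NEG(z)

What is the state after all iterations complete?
q=2, z=4

Iteration trace:
Start: q=2, z=4
After iteration 1: q=2, z=-4
After iteration 2: q=2, z=4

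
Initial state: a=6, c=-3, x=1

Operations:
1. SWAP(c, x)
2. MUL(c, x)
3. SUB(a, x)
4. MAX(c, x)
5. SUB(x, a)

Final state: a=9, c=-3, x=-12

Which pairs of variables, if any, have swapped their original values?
None

Comparing initial and final values:
c: -3 → -3
x: 1 → -12
a: 6 → 9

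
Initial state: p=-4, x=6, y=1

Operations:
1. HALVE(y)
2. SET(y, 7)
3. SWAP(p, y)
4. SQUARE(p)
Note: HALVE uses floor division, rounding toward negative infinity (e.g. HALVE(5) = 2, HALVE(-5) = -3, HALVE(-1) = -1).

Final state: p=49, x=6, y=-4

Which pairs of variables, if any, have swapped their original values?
None

Comparing initial and final values:
x: 6 → 6
p: -4 → 49
y: 1 → -4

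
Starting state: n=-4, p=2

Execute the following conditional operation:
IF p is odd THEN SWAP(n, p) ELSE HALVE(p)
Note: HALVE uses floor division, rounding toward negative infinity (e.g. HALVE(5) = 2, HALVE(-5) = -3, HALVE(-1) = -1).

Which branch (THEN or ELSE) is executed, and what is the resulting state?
Branch: ELSE, Final state: n=-4, p=1

Evaluating condition: p is odd
Condition is False, so ELSE branch executes
After HALVE(p): n=-4, p=1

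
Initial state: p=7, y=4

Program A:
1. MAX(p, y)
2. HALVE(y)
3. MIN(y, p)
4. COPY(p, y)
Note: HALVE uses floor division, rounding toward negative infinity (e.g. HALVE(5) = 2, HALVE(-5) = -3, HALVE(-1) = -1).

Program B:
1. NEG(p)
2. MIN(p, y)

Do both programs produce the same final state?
No

Program A final state: p=2, y=2
Program B final state: p=-7, y=4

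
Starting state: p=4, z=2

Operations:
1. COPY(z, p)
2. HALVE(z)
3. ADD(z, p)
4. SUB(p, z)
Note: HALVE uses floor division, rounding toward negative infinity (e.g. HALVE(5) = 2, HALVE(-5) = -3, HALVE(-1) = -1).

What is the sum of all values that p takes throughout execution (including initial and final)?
14

Values of p at each step:
Initial: p = 4
After step 1: p = 4
After step 2: p = 4
After step 3: p = 4
After step 4: p = -2
Sum = 4 + 4 + 4 + 4 + -2 = 14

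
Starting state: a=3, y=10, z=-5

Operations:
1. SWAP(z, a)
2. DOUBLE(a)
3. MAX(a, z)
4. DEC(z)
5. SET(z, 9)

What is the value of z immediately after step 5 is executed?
z = 9

Tracing z through execution:
Initial: z = -5
After step 1 (SWAP(z, a)): z = 3
After step 2 (DOUBLE(a)): z = 3
After step 3 (MAX(a, z)): z = 3
After step 4 (DEC(z)): z = 2
After step 5 (SET(z, 9)): z = 9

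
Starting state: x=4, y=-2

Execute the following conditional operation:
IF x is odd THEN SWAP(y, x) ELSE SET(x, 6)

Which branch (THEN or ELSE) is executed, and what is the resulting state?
Branch: ELSE, Final state: x=6, y=-2

Evaluating condition: x is odd
Condition is False, so ELSE branch executes
After SET(x, 6): x=6, y=-2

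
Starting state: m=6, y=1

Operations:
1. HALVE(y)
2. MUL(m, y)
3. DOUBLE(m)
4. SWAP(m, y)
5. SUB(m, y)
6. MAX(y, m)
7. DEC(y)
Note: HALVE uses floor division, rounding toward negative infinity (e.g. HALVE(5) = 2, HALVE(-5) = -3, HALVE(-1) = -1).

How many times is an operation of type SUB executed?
1

Counting SUB operations:
Step 5: SUB(m, y) ← SUB
Total: 1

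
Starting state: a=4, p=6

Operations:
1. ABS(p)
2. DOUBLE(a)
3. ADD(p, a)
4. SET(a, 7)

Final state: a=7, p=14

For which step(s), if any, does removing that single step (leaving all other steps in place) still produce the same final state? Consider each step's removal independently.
Step(s) 1

Testing removal of each single step:
Without step 1: final = a=7, p=14 (same)
Without step 2: final = a=7, p=10 (different)
Without step 3: final = a=7, p=6 (different)
Without step 4: final = a=8, p=14 (different)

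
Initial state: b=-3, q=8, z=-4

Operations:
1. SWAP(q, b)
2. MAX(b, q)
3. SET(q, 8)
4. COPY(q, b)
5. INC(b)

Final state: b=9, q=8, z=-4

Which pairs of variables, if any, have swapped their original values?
None

Comparing initial and final values:
z: -4 → -4
b: -3 → 9
q: 8 → 8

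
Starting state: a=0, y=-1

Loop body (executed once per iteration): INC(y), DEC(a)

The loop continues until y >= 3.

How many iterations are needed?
4

Tracing iterations:
Initial: a=0, y=-1
After iteration 1: a=-1, y=0
After iteration 2: a=-2, y=1
After iteration 3: a=-3, y=2
After iteration 4: a=-4, y=3
y >= 3 now holds, so the loop exits after 4 iterations.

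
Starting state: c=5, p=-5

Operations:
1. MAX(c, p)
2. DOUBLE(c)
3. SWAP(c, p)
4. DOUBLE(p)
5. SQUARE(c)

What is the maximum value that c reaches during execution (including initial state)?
25

Values of c at each step:
Initial: c = 5
After step 1: c = 5
After step 2: c = 10
After step 3: c = -5
After step 4: c = -5
After step 5: c = 25 ← maximum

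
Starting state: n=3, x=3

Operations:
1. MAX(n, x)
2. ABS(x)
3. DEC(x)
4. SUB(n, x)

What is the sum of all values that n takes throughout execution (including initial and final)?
13

Values of n at each step:
Initial: n = 3
After step 1: n = 3
After step 2: n = 3
After step 3: n = 3
After step 4: n = 1
Sum = 3 + 3 + 3 + 3 + 1 = 13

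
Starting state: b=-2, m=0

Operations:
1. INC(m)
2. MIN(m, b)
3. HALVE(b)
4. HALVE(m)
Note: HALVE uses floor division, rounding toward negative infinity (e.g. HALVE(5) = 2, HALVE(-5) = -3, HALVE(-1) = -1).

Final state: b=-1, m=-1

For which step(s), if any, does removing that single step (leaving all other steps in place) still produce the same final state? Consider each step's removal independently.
Step(s) 1

Testing removal of each single step:
Without step 1: final = b=-1, m=-1 (same)
Without step 2: final = b=-1, m=0 (different)
Without step 3: final = b=-2, m=-1 (different)
Without step 4: final = b=-1, m=-2 (different)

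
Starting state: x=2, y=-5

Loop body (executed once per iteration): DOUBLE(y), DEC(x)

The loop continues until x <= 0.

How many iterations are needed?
2

Tracing iterations:
Initial: x=2, y=-5
After iteration 1: x=1, y=-10
After iteration 2: x=0, y=-20
x <= 0 now holds, so the loop exits after 2 iterations.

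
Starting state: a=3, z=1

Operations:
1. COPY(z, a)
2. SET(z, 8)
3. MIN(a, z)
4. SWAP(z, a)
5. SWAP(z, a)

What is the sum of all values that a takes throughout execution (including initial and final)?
23

Values of a at each step:
Initial: a = 3
After step 1: a = 3
After step 2: a = 3
After step 3: a = 3
After step 4: a = 8
After step 5: a = 3
Sum = 3 + 3 + 3 + 3 + 8 + 3 = 23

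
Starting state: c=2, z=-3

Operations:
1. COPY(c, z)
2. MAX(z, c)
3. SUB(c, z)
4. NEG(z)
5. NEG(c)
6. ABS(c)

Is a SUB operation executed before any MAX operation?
No

First SUB: step 3
First MAX: step 2
Since 3 > 2, MAX comes first.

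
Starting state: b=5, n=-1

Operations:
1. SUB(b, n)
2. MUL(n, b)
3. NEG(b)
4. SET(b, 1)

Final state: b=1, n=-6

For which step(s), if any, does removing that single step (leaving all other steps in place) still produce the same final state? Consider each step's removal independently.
Step(s) 3

Testing removal of each single step:
Without step 1: final = b=1, n=-5 (different)
Without step 2: final = b=1, n=-1 (different)
Without step 3: final = b=1, n=-6 (same)
Without step 4: final = b=-6, n=-6 (different)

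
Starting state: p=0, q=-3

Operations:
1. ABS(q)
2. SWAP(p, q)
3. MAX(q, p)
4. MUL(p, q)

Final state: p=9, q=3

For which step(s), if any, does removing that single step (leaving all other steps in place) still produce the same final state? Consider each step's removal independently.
None - removing any single step changes the final result

Testing removal of each single step:
Without step 1: final = p=0, q=0 (different)
Without step 2: final = p=0, q=3 (different)
Without step 3: final = p=0, q=0 (different)
Without step 4: final = p=3, q=3 (different)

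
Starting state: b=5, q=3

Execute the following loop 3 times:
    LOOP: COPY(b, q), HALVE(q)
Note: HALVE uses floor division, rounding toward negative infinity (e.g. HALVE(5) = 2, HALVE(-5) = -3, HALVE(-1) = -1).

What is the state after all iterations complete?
b=0, q=0

Iteration trace:
Start: b=5, q=3
After iteration 1: b=3, q=1
After iteration 2: b=1, q=0
After iteration 3: b=0, q=0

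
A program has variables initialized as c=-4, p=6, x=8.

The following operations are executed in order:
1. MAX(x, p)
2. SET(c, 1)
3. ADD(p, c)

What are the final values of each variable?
{c: 1, p: 7, x: 8}

Step-by-step execution:
Initial: c=-4, p=6, x=8
After step 1 (MAX(x, p)): c=-4, p=6, x=8
After step 2 (SET(c, 1)): c=1, p=6, x=8
After step 3 (ADD(p, c)): c=1, p=7, x=8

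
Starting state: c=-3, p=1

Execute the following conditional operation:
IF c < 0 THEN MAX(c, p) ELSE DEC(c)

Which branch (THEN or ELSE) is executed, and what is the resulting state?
Branch: THEN, Final state: c=1, p=1

Evaluating condition: c < 0
c = -3
Condition is True, so THEN branch executes
After MAX(c, p): c=1, p=1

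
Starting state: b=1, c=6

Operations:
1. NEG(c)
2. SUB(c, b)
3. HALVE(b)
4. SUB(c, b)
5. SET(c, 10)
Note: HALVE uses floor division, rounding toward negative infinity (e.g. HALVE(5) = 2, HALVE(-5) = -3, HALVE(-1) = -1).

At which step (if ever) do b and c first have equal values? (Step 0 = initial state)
Never

b and c never become equal during execution.

Comparing values at each step:
Initial: b=1, c=6
After step 1: b=1, c=-6
After step 2: b=1, c=-7
After step 3: b=0, c=-7
After step 4: b=0, c=-7
After step 5: b=0, c=10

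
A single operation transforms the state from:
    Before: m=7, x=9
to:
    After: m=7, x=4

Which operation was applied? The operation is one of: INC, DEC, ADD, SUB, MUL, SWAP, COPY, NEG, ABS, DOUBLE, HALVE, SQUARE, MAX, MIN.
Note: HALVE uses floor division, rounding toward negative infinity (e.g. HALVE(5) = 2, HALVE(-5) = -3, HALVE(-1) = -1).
HALVE(x)

Analyzing the change:
Before: m=7, x=9
After: m=7, x=4
Variable x changed from 9 to 4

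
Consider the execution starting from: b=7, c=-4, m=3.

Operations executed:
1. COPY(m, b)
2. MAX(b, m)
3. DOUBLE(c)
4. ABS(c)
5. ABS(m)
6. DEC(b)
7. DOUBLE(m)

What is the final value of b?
b = 6

Tracing execution:
Step 1: COPY(m, b) → b = 7
Step 2: MAX(b, m) → b = 7
Step 3: DOUBLE(c) → b = 7
Step 4: ABS(c) → b = 7
Step 5: ABS(m) → b = 7
Step 6: DEC(b) → b = 6
Step 7: DOUBLE(m) → b = 6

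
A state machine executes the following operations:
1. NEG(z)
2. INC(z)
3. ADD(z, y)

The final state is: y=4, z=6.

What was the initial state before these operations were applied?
y=4, z=-1

Working backwards:
Final state: y=4, z=6
Before step 3 (ADD(z, y)): y=4, z=2
Before step 2 (INC(z)): y=4, z=1
Before step 1 (NEG(z)): y=4, z=-1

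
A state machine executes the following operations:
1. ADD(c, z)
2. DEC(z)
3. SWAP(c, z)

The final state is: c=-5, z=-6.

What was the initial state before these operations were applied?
c=-2, z=-4

Working backwards:
Final state: c=-5, z=-6
Before step 3 (SWAP(c, z)): c=-6, z=-5
Before step 2 (DEC(z)): c=-6, z=-4
Before step 1 (ADD(c, z)): c=-2, z=-4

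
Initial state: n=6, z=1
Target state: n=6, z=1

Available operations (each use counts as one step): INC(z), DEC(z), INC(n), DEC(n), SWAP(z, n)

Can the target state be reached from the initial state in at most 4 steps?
Yes

Path (0 steps): 0 steps (already at target)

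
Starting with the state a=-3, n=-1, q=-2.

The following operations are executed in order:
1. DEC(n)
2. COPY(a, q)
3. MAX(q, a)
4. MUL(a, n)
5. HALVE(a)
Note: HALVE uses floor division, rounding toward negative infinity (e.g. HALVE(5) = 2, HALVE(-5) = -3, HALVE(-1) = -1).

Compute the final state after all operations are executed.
{a: 2, n: -2, q: -2}

Step-by-step execution:
Initial: a=-3, n=-1, q=-2
After step 1 (DEC(n)): a=-3, n=-2, q=-2
After step 2 (COPY(a, q)): a=-2, n=-2, q=-2
After step 3 (MAX(q, a)): a=-2, n=-2, q=-2
After step 4 (MUL(a, n)): a=4, n=-2, q=-2
After step 5 (HALVE(a)): a=2, n=-2, q=-2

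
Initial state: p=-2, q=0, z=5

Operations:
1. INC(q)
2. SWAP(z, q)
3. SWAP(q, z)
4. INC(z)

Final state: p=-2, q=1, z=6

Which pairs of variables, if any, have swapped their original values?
None

Comparing initial and final values:
p: -2 → -2
q: 0 → 1
z: 5 → 6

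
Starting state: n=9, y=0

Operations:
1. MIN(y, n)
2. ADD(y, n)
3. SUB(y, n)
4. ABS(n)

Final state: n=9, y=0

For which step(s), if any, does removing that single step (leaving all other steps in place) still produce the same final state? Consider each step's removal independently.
Step(s) 1, 4

Testing removal of each single step:
Without step 1: final = n=9, y=0 (same)
Without step 2: final = n=9, y=-9 (different)
Without step 3: final = n=9, y=9 (different)
Without step 4: final = n=9, y=0 (same)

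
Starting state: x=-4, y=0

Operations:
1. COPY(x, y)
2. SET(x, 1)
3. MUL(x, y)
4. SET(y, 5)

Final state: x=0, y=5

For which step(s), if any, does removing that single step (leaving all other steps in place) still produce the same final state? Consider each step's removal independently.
Step(s) 1, 2

Testing removal of each single step:
Without step 1: final = x=0, y=5 (same)
Without step 2: final = x=0, y=5 (same)
Without step 3: final = x=1, y=5 (different)
Without step 4: final = x=0, y=0 (different)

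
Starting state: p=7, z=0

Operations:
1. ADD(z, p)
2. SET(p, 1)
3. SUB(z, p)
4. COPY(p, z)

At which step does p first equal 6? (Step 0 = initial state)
Step 4

Tracing p:
Initial: p = 7
After step 1: p = 7
After step 2: p = 1
After step 3: p = 1
After step 4: p = 6 ← first occurrence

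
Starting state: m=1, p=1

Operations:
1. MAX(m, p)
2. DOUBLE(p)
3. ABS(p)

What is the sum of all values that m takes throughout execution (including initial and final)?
4

Values of m at each step:
Initial: m = 1
After step 1: m = 1
After step 2: m = 1
After step 3: m = 1
Sum = 1 + 1 + 1 + 1 = 4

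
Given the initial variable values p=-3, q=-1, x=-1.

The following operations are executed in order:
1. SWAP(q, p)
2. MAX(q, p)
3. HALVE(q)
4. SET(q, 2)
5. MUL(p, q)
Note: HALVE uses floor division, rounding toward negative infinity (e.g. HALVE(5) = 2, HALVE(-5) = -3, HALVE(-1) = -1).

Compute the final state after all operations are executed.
{p: -2, q: 2, x: -1}

Step-by-step execution:
Initial: p=-3, q=-1, x=-1
After step 1 (SWAP(q, p)): p=-1, q=-3, x=-1
After step 2 (MAX(q, p)): p=-1, q=-1, x=-1
After step 3 (HALVE(q)): p=-1, q=-1, x=-1
After step 4 (SET(q, 2)): p=-1, q=2, x=-1
After step 5 (MUL(p, q)): p=-2, q=2, x=-1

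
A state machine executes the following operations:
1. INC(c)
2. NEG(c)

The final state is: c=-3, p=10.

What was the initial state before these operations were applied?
c=2, p=10

Working backwards:
Final state: c=-3, p=10
Before step 2 (NEG(c)): c=3, p=10
Before step 1 (INC(c)): c=2, p=10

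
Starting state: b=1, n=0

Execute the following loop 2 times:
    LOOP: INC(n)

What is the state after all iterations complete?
b=1, n=2

Iteration trace:
Start: b=1, n=0
After iteration 1: b=1, n=1
After iteration 2: b=1, n=2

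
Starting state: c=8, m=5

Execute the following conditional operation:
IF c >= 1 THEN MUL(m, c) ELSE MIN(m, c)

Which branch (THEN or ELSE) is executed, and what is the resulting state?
Branch: THEN, Final state: c=8, m=40

Evaluating condition: c >= 1
c = 8
Condition is True, so THEN branch executes
After MUL(m, c): c=8, m=40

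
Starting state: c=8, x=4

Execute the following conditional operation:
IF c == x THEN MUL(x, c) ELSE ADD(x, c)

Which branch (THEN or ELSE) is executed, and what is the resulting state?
Branch: ELSE, Final state: c=8, x=12

Evaluating condition: c == x
c = 8, x = 4
Condition is False, so ELSE branch executes
After ADD(x, c): c=8, x=12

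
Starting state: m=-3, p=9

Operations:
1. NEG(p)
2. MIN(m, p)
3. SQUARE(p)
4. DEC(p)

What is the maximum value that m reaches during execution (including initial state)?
-3

Values of m at each step:
Initial: m = -3 ← maximum
After step 1: m = -3
After step 2: m = -9
After step 3: m = -9
After step 4: m = -9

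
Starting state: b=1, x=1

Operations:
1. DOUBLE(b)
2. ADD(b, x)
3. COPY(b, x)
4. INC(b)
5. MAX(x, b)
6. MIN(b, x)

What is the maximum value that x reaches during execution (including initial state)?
2

Values of x at each step:
Initial: x = 1
After step 1: x = 1
After step 2: x = 1
After step 3: x = 1
After step 4: x = 1
After step 5: x = 2 ← maximum
After step 6: x = 2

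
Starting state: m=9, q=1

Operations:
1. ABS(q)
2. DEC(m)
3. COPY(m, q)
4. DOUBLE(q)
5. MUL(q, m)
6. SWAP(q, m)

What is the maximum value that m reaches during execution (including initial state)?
9

Values of m at each step:
Initial: m = 9 ← maximum
After step 1: m = 9
After step 2: m = 8
After step 3: m = 1
After step 4: m = 1
After step 5: m = 1
After step 6: m = 2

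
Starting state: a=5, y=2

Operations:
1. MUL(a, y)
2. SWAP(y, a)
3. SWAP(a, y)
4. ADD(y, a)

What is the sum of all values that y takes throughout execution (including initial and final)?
28

Values of y at each step:
Initial: y = 2
After step 1: y = 2
After step 2: y = 10
After step 3: y = 2
After step 4: y = 12
Sum = 2 + 2 + 10 + 2 + 12 = 28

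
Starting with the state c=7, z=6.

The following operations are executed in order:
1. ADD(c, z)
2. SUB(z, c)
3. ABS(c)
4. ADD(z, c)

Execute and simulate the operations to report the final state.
{c: 13, z: 6}

Step-by-step execution:
Initial: c=7, z=6
After step 1 (ADD(c, z)): c=13, z=6
After step 2 (SUB(z, c)): c=13, z=-7
After step 3 (ABS(c)): c=13, z=-7
After step 4 (ADD(z, c)): c=13, z=6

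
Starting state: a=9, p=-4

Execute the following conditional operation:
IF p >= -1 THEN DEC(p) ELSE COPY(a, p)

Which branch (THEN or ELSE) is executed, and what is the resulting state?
Branch: ELSE, Final state: a=-4, p=-4

Evaluating condition: p >= -1
p = -4
Condition is False, so ELSE branch executes
After COPY(a, p): a=-4, p=-4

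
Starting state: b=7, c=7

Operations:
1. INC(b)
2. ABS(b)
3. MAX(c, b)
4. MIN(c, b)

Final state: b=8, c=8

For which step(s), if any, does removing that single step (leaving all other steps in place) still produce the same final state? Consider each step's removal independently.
Step(s) 2, 4

Testing removal of each single step:
Without step 1: final = b=7, c=7 (different)
Without step 2: final = b=8, c=8 (same)
Without step 3: final = b=8, c=7 (different)
Without step 4: final = b=8, c=8 (same)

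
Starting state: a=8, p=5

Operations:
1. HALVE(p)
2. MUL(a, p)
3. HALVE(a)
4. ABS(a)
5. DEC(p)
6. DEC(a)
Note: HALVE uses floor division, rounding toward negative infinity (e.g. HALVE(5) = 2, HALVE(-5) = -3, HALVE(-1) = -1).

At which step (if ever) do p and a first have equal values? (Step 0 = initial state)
Never

p and a never become equal during execution.

Comparing values at each step:
Initial: p=5, a=8
After step 1: p=2, a=8
After step 2: p=2, a=16
After step 3: p=2, a=8
After step 4: p=2, a=8
After step 5: p=1, a=8
After step 6: p=1, a=7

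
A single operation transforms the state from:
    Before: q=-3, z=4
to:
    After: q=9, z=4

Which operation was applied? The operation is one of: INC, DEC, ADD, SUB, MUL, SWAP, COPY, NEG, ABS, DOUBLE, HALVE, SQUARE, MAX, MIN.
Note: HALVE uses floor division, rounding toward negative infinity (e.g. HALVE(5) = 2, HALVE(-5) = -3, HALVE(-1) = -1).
SQUARE(q)

Analyzing the change:
Before: q=-3, z=4
After: q=9, z=4
Variable q changed from -3 to 9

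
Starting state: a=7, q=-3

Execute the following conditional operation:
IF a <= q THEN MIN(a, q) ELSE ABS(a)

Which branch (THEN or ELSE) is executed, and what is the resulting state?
Branch: ELSE, Final state: a=7, q=-3

Evaluating condition: a <= q
a = 7, q = -3
Condition is False, so ELSE branch executes
After ABS(a): a=7, q=-3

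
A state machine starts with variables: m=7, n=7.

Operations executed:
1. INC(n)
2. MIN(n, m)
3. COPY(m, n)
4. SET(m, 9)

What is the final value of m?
m = 9

Tracing execution:
Step 1: INC(n) → m = 7
Step 2: MIN(n, m) → m = 7
Step 3: COPY(m, n) → m = 7
Step 4: SET(m, 9) → m = 9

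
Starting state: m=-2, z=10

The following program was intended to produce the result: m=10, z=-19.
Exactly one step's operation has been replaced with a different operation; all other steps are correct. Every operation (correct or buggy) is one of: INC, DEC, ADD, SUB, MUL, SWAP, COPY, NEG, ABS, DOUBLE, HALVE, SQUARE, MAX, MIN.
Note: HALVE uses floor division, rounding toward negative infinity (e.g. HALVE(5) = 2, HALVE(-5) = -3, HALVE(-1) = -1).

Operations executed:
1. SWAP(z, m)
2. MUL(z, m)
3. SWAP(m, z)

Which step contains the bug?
Step 3

Trace with buggy code:
Initial: m=-2, z=10
After step 1: m=10, z=-2
After step 2: m=10, z=-20
After step 3: m=-20, z=10
Actual final m=-20, z=10 ≠ expected m=10, z=-19.
Step 3 is the only position where a single-operation replacement can produce the expected result.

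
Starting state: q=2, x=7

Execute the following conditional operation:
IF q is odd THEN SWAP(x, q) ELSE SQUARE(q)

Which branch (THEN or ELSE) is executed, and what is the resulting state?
Branch: ELSE, Final state: q=4, x=7

Evaluating condition: q is odd
Condition is False, so ELSE branch executes
After SQUARE(q): q=4, x=7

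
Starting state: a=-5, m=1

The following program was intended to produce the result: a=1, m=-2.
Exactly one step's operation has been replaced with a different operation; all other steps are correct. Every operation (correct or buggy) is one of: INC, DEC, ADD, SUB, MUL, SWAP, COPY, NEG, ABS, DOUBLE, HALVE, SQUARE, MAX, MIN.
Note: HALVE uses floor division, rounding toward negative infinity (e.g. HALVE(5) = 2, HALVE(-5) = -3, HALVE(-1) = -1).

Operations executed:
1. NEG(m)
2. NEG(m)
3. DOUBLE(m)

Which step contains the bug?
Step 1

Trace with buggy code:
Initial: a=-5, m=1
After step 1: a=-5, m=-1
After step 2: a=-5, m=1
After step 3: a=-5, m=2
Actual final a=-5, m=2 ≠ expected a=1, m=-2.
Step 1 is the only position where a single-operation replacement can produce the expected result.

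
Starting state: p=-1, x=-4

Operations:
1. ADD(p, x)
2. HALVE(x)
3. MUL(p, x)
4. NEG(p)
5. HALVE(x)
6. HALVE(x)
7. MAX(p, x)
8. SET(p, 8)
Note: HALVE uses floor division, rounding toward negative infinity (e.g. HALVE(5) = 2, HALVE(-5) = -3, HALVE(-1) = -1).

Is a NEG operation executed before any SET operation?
Yes

First NEG: step 4
First SET: step 8
Since 4 < 8, NEG comes first.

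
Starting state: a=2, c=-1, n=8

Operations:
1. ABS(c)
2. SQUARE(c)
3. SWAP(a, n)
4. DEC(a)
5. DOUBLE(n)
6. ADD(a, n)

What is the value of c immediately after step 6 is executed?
c = 1

Tracing c through execution:
Initial: c = -1
After step 1 (ABS(c)): c = 1
After step 2 (SQUARE(c)): c = 1
After step 3 (SWAP(a, n)): c = 1
After step 4 (DEC(a)): c = 1
After step 5 (DOUBLE(n)): c = 1
After step 6 (ADD(a, n)): c = 1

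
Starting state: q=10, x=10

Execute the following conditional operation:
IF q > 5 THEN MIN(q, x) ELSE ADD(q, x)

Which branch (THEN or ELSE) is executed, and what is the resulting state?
Branch: THEN, Final state: q=10, x=10

Evaluating condition: q > 5
q = 10
Condition is True, so THEN branch executes
After MIN(q, x): q=10, x=10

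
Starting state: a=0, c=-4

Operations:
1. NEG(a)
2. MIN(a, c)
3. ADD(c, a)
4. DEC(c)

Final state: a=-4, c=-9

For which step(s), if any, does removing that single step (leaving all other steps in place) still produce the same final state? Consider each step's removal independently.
Step(s) 1

Testing removal of each single step:
Without step 1: final = a=-4, c=-9 (same)
Without step 2: final = a=0, c=-5 (different)
Without step 3: final = a=-4, c=-5 (different)
Without step 4: final = a=-4, c=-8 (different)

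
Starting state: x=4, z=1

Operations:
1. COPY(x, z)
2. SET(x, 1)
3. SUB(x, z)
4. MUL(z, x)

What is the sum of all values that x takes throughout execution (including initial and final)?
6

Values of x at each step:
Initial: x = 4
After step 1: x = 1
After step 2: x = 1
After step 3: x = 0
After step 4: x = 0
Sum = 4 + 1 + 1 + 0 + 0 = 6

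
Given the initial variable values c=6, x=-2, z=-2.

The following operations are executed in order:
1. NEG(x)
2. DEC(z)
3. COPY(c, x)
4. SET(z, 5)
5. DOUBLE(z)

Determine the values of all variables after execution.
{c: 2, x: 2, z: 10}

Step-by-step execution:
Initial: c=6, x=-2, z=-2
After step 1 (NEG(x)): c=6, x=2, z=-2
After step 2 (DEC(z)): c=6, x=2, z=-3
After step 3 (COPY(c, x)): c=2, x=2, z=-3
After step 4 (SET(z, 5)): c=2, x=2, z=5
After step 5 (DOUBLE(z)): c=2, x=2, z=10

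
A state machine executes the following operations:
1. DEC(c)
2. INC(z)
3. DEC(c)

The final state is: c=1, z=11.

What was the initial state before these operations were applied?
c=3, z=10

Working backwards:
Final state: c=1, z=11
Before step 3 (DEC(c)): c=2, z=11
Before step 2 (INC(z)): c=2, z=10
Before step 1 (DEC(c)): c=3, z=10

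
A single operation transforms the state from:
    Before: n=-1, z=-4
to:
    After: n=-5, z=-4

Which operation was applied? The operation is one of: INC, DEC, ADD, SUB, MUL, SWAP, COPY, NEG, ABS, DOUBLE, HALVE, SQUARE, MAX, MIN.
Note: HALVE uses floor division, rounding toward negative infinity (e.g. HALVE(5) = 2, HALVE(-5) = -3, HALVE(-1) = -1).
ADD(n, z)

Analyzing the change:
Before: n=-1, z=-4
After: n=-5, z=-4
Variable n changed from -1 to -5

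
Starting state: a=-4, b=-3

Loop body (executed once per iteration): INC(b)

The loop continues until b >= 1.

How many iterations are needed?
4

Tracing iterations:
Initial: a=-4, b=-3
After iteration 1: a=-4, b=-2
After iteration 2: a=-4, b=-1
After iteration 3: a=-4, b=0
After iteration 4: a=-4, b=1
b >= 1 now holds, so the loop exits after 4 iterations.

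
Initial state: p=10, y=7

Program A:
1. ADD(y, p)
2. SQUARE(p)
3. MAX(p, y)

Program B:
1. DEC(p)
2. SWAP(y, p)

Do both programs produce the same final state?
No

Program A final state: p=100, y=17
Program B final state: p=7, y=9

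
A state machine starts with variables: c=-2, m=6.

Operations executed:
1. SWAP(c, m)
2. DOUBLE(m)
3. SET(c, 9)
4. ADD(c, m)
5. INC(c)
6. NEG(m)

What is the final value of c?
c = 6

Tracing execution:
Step 1: SWAP(c, m) → c = 6
Step 2: DOUBLE(m) → c = 6
Step 3: SET(c, 9) → c = 9
Step 4: ADD(c, m) → c = 5
Step 5: INC(c) → c = 6
Step 6: NEG(m) → c = 6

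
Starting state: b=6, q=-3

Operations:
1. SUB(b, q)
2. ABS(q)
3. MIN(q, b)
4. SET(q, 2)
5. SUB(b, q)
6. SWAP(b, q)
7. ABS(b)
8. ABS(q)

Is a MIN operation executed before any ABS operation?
No

First MIN: step 3
First ABS: step 2
Since 3 > 2, ABS comes first.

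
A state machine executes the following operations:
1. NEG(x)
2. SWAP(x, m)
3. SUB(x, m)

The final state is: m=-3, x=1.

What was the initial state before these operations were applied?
m=-2, x=3

Working backwards:
Final state: m=-3, x=1
Before step 3 (SUB(x, m)): m=-3, x=-2
Before step 2 (SWAP(x, m)): m=-2, x=-3
Before step 1 (NEG(x)): m=-2, x=3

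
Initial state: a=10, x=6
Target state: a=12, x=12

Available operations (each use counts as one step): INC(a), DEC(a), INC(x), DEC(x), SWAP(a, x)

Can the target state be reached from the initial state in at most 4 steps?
No

The target state cannot be reached within 4 steps.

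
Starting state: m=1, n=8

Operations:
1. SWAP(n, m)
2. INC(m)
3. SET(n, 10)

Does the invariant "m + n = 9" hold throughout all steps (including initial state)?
No, violated after step 2

The invariant is violated after step 2.

State at each step:
Initial: m=1, n=8
After step 1: m=8, n=1
After step 2: m=9, n=1
After step 3: m=9, n=10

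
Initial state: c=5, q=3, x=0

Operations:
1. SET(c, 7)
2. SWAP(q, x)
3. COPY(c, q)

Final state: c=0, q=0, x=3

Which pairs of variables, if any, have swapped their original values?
(x, q)

Comparing initial and final values:
x: 0 → 3
c: 5 → 0
q: 3 → 0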